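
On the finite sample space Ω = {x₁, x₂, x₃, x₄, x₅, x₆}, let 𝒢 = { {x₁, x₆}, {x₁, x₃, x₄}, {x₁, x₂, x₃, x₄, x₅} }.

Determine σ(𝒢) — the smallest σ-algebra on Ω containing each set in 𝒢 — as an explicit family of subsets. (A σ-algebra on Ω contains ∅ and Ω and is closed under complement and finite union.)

|σ(𝒢)| = 16.  σ(𝒢) = { {}, {x₁}, {x₆}, {x₁, x₆}, {x₂, x₅}, {x₃, x₄}, {x₁, x₂, x₅}, {x₁, x₃, x₄}, {x₂, x₅, x₆}, {x₃, x₄, x₆}, {x₁, x₂, x₅, x₆}, {x₁, x₃, x₄, x₆}, {x₂, x₃, x₄, x₅}, {x₁, x₂, x₃, x₄, x₅}, {x₂, x₃, x₄, x₅, x₆}, Ω }

Check:
Take S₀ = 𝒢 ∪ {∅, Ω} = { {}, {x₁, x₆}, {x₁, x₃, x₄}, {x₁, x₂, x₃, x₄, x₅}, Ω }.
Round 1. New:
  {x₆}  = {x₁, x₂, x₃, x₄, x₅}ᶜ
  {x₂, x₅, x₆}  = {x₁, x₃, x₄}ᶜ
  {x₁, x₃, x₄, x₆}  = {x₁, x₃, x₄} ∪ {x₁, x₆}
  {x₂, x₃, x₄, x₅}  = {x₁, x₆}ᶜ
Round 2. New:
  {x₂, x₅}  = {x₁, x₃, x₄, x₆}ᶜ
  {x₁, x₂, x₅, x₆}  = {x₁, x₆} ∪ {x₂, x₅, x₆}
  {x₂, x₃, x₄, x₅, x₆}  = {x₂, x₅, x₆} ∪ {x₂, x₃, x₄, x₅}
Round 3. New:
  {x₁}  = {x₂, x₃, x₄, x₅, x₆}ᶜ
  {x₃, x₄}  = {x₁, x₂, x₅, x₆}ᶜ
Round 4. New:
  {x₁, x₂, x₅}  = {x₂, x₅} ∪ {x₁}
  {x₃, x₄, x₆}  = {x₃, x₄} ∪ {x₆}
Round 5 adds nothing — fixpoint reached.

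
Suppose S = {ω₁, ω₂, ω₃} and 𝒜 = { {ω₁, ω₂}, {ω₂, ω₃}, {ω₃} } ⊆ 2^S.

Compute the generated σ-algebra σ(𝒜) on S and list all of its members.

Start: 𝒜 ∪ {∅, S} = { {}, {ω₃}, {ω₁, ω₂}, {ω₂, ω₃}, S }.
Step 1 (1 new):
  {ω₁}  = complement {ω₂, ω₃}
Step 2: 1 new —
  {ω₁, ω₃}  = {ω₃} ∪ {ω₁}
Step 3: 1 new —
  {ω₂}  = complement {ω₁, ω₃}
Step 4: no new sets; the family is a σ-algebra.

|σ(𝒜)| = 8.  σ(𝒜) = { {}, {ω₁}, {ω₂}, {ω₃}, {ω₁, ω₂}, {ω₁, ω₃}, {ω₂, ω₃}, S }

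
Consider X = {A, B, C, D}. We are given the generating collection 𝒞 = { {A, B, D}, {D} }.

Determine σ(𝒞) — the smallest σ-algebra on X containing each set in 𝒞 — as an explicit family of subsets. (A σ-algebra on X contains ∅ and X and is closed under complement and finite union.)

Begin from { {}, {D}, {A, B, D}, X } (that is, 𝒞 plus ∅ and X).
Iteration 1. New:
  {C}  = ᶜ of {A, B, D}
  {A, B, C}  = ᶜ of {D}
  [6 total]
Iteration 2: 1 new —
  {C, D}  = {C} ∪ {D}
  [7 total]
Iteration 3. New:
  {A, B}  = ᶜ of {C, D}
  [8 total]
After Iteration 4 the family is unchanged; done.

|σ(𝒞)| = 8.  σ(𝒞) = { {}, {C}, {D}, {A, B}, {C, D}, {A, B, C}, {A, B, D}, X }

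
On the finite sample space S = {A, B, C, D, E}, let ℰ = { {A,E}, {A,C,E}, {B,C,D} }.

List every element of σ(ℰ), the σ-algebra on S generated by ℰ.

Initial family (5 sets): { ∅, {A,E}, {A,C,E}, {B,C,D}, S }.
Iteration 1: 1 new —
  {B,D}  = S∖{A,C,E}
  (now 6)
Iteration 2 adds 1:
  {A,B,D,E}  = {B,D} ∪ {A,E}
  (now 7)
Iteration 3: +1 →
  {C}  = S∖{A,B,D,E}
  (now 8)
Iteration 4: no new sets; the family is a σ-algebra.

|σ(ℰ)| = 8.  σ(ℰ) = { ∅, {C}, {A,E}, {B,D}, {A,C,E}, {B,C,D}, {A,B,D,E}, S }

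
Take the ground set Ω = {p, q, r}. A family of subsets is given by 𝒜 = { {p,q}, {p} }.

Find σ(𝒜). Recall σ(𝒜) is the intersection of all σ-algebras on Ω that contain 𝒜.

Begin from { {}, {p}, {p,q}, Ω } (that is, 𝒜 plus ∅ and Ω).
Round 1 adds 2:
  {r}  = {p,q}ᶜ
  {q,r}  = {p}ᶜ
  — 6 sets.
Round 2 adds 1:
  {p,r}  = {r} ∪ {p}
  — 7 sets.
Round 3. New:
  {q}  = {p,r}ᶜ
  — 8 sets.
Round 4: already closed under ᶜ and ∪.

σ(𝒜) = { {}, {p}, {q}, {r}, {p,q}, {p,r}, {q,r}, Ω }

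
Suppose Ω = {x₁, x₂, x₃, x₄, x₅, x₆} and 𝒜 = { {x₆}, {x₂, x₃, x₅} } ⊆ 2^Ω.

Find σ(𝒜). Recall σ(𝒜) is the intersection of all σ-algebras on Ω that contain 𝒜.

|σ(𝒜)| = 8.  σ(𝒜) = { {}, {x₆}, {x₁, x₄}, {x₁, x₄, x₆}, {x₂, x₃, x₅}, {x₂, x₃, x₅, x₆}, {x₁, x₂, x₃, x₄, x₅}, Ω }

Check:
Start: 𝒜 ∪ {∅, Ω} = { {}, {x₆}, {x₂, x₃, x₅}, Ω }.
Round 1. New:
  {x₁, x₄, x₆}  = ᶜ of {x₂, x₃, x₅}
  {x₂, x₃, x₅, x₆}  = {x₂, x₃, x₅} ∪ {x₆}
  {x₁, x₂, x₃, x₄, x₅}  = ᶜ of {x₆}
  |family| = 7
Round 2. New:
  {x₁, x₄}  = ᶜ of {x₂, x₃, x₅, x₆}
  |family| = 8
Round 3 adds nothing — fixpoint reached.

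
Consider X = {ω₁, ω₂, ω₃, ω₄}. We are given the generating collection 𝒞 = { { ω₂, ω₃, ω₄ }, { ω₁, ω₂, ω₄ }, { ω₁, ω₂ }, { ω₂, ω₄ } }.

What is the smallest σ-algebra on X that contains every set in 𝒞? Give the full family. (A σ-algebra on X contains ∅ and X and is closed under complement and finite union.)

σ(𝒞) (16 sets): { {  }, { ω₁ }, { ω₂ }, { ω₃ }, { ω₄ }, { ω₁, ω₂ }, { ω₁, ω₃ }, { ω₁, ω₄ }, { ω₂, ω₃ }, { ω₂, ω₄ }, { ω₃, ω₄ }, { ω₁, ω₂, ω₃ }, { ω₁, ω₂, ω₄ }, { ω₁, ω₃, ω₄ }, { ω₂, ω₃, ω₄ }, X }

Trace:
Seed the family with 𝒞 together with ∅ and X: { {  }, { ω₁, ω₂ }, { ω₂, ω₄ }, { ω₁, ω₂, ω₄ }, { ω₂, ω₃, ω₄ }, X }.
Step 1. New:
  { ω₁ }  = ᶜ of { ω₂, ω₃, ω₄ }
  { ω₃ }  = ᶜ of { ω₁, ω₂, ω₄ }
  { ω₁, ω₃ }  = ᶜ of { ω₂, ω₄ }
  { ω₃, ω₄ }  = ᶜ of { ω₁, ω₂ }
  |family| = 10
Step 2. New:
  { ω₁, ω₂, ω₃ }  = { ω₁, ω₂ } ∪ { ω₃ }
  { ω₁, ω₃, ω₄ }  = { ω₃, ω₄ } ∪ { ω₁, ω₃ }
  |family| = 12
Step 3. New:
  { ω₂ }  = ᶜ of { ω₁, ω₃, ω₄ }
  { ω₄ }  = ᶜ of { ω₁, ω₂, ω₃ }
  |family| = 14
Step 4: 2 new —
  { ω₁, ω₄ }  = { ω₄ } ∪ { ω₁ }
  { ω₂, ω₃ }  = { ω₃ } ∪ { ω₂ }
  |family| = 16
After Step 5 the family is unchanged; done.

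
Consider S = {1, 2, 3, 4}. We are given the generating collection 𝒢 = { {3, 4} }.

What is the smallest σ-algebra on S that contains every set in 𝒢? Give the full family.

Answer: σ(𝒢) = { ∅, {1, 2}, {3, 4}, S }

Derivation:
Take S₀ = 𝒢 ∪ {∅, S} = { ∅, {3, 4}, S }.
Round 1 adds 1:
  {1, 2}  = ᶜ of {3, 4}
  [4 total]
After Round 2 the family is unchanged; done.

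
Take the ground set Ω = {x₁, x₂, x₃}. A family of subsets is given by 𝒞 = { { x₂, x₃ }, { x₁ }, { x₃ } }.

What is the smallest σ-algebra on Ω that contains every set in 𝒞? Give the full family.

|σ(𝒞)| = 8.  σ(𝒞) = { {}, { x₁ }, { x₂ }, { x₃ }, { x₁, x₂ }, { x₁, x₃ }, { x₂, x₃ }, Ω }

Derivation:
Take S₀ = 𝒞 ∪ {∅, Ω} = { {}, { x₁ }, { x₃ }, { x₂, x₃ }, Ω }.
Step 1 adds 2:
  { x₁, x₂ }  = Ω∖{ x₃ }
  { x₁, x₃ }  = { x₃ } ∪ { x₁ }
Step 2 adds 1:
  { x₂ }  = Ω∖{ x₁, x₃ }
Step 3: no new sets; the family is a σ-algebra.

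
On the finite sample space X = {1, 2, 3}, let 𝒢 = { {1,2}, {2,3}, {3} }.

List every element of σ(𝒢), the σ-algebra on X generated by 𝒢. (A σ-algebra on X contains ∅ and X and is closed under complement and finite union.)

σ(𝒢) = { ∅, {1}, {2}, {3}, {1,2}, {1,3}, {2,3}, X }

Check:
Initial family (5 sets): { ∅, {3}, {1,2}, {2,3}, X }.
Iteration 1. New:
  {1}  = complement {2,3}
  — 6 sets.
Iteration 2: +1 →
  {1,3}  = {3} ∪ {1}
  — 7 sets.
Iteration 3: +1 →
  {2}  = complement {1,3}
  — 8 sets.
Iteration 4: already closed under ᶜ and ∪.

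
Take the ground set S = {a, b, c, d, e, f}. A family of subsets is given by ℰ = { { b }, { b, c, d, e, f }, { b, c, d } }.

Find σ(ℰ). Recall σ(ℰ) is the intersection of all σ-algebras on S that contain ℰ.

|σ(ℰ)| = 16.  σ(ℰ) = { ∅, { a }, { b }, { a, b }, { c, d }, { e, f }, { a, c, d }, { a, e, f }, { b, c, d }, { b, e, f }, { a, b, c, d }, { a, b, e, f }, { c, d, e, f }, { a, c, d, e, f }, { b, c, d, e, f }, S }

Working:
Take S₀ = ℰ ∪ {∅, S} = { ∅, { b }, { b, c, d }, { b, c, d, e, f }, S }.
Step 1: +3 →
  { a }  = complement { b, c, d, e, f }
  { a, e, f }  = complement { b, c, d }
  { a, c, d, e, f }  = complement { b }
  [8 total]
Step 2 (3 new):
  { a, b }  = { b } ∪ { a }
  { a, b, c, d }  = { b, c, d } ∪ { a }
  { a, b, e, f }  = { b } ∪ { a, e, f }
  [11 total]
Step 3 adds 3:
  { c, d }  = complement { a, b, e, f }
  { e, f }  = complement { a, b, c, d }
  { c, d, e, f }  = complement { a, b }
  [14 total]
Step 4. New:
  { a, c, d }  = { c, d } ∪ { a }
  { b, e, f }  = { e, f } ∪ { b }
  [16 total]
Step 5: already closed under ᶜ and ∪.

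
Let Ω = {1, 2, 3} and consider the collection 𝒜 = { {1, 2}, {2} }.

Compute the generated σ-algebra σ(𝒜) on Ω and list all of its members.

Begin from { {}, {2}, {1, 2}, Ω } (that is, 𝒜 plus ∅ and Ω).
Round 1: 2 new —
  {3}  = complement {1, 2}
  {1, 3}  = complement {2}
  [6 total]
Round 2 (1 new):
  {2, 3}  = {3} ∪ {2}
  [7 total]
Round 3 adds 1:
  {1}  = complement {2, 3}
  [8 total]
Round 4: no new sets; the family is a σ-algebra.

|σ(𝒜)| = 8.  σ(𝒜) = { {}, {1}, {2}, {3}, {1, 2}, {1, 3}, {2, 3}, Ω }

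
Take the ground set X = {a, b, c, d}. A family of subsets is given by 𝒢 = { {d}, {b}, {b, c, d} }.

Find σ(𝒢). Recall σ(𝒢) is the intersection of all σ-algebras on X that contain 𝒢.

|σ(𝒢)| = 16.  σ(𝒢) = { {}, {a}, {b}, {c}, {d}, {a, b}, {a, c}, {a, d}, {b, c}, {b, d}, {c, d}, {a, b, c}, {a, b, d}, {a, c, d}, {b, c, d}, X }

Working:
Take S₀ = 𝒢 ∪ {∅, X} = { {}, {b}, {d}, {b, c, d}, X }.
Step 1 (4 new):
  {a}  = complement {b, c, d}
  {b, d}  = {d} ∪ {b}
  {a, b, c}  = complement {d}
  {a, c, d}  = complement {b}
  [9 total]
Step 2: 4 new —
  {a, b}  = {b} ∪ {a}
  {a, c}  = complement {b, d}
  {a, d}  = {d} ∪ {a}
  {a, b, d}  = {b, d} ∪ {a}
  [13 total]
Step 3. New:
  {c}  = complement {a, b, d}
  {b, c}  = complement {a, d}
  {c, d}  = complement {a, b}
  [16 total]
Step 4: stable.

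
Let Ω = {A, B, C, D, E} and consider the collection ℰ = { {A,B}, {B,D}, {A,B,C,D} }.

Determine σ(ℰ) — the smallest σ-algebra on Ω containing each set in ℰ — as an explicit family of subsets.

|σ(ℰ)| = 32.  σ(ℰ) = { {}, {A}, {B}, {C}, {D}, {E}, {A,B}, {A,C}, {A,D}, {A,E}, {B,C}, {B,D}, {B,E}, {C,D}, {C,E}, {D,E}, {A,B,C}, {A,B,D}, {A,B,E}, {A,C,D}, {A,C,E}, {A,D,E}, {B,C,D}, {B,C,E}, {B,D,E}, {C,D,E}, {A,B,C,D}, {A,B,C,E}, {A,B,D,E}, {A,C,D,E}, {B,C,D,E}, Ω }

Derivation:
Start: ℰ ∪ {∅, Ω} = { {}, {A,B}, {B,D}, {A,B,C,D}, Ω }.
Iteration 1: 4 new —
  {E}  = Ω∖{A,B,C,D}
  {A,B,D}  = {A,B} ∪ {B,D}
  {A,C,E}  = Ω∖{B,D}
  {C,D,E}  = Ω∖{A,B}
  [9 total]
Iteration 2 (7 new):
  {C,E}  = Ω∖{A,B,D}
  {A,B,E}  = {A,B} ∪ {E}
  {B,D,E}  = {E} ∪ {B,D}
  {A,B,C,E}  = {A,B} ∪ {A,C,E}
  {A,B,D,E}  = {A,B,D} ∪ {E}
  {A,C,D,E}  = {C,D,E} ∪ {A,C,E}
  {B,C,D,E}  = {C,D,E} ∪ {B,D}
  [16 total]
Iteration 3 (6 new):
  {A}  = Ω∖{B,C,D,E}
  {B}  = Ω∖{A,C,D,E}
  {C}  = Ω∖{A,B,D,E}
  {D}  = Ω∖{A,B,C,E}
  {A,C}  = Ω∖{B,D,E}
  {C,D}  = Ω∖{A,B,E}
  [22 total]
Iteration 4 (9 new):
  {A,D}  = {D} ∪ {A}
  {A,E}  = {E} ∪ {A}
  {B,C}  = {B} ∪ {C}
  {B,E}  = {B} ∪ {E}
  {D,E}  = {E} ∪ {D}
  {A,B,C}  = {A,B} ∪ {C}
  {A,C,D}  = {C,D} ∪ {A,C}
  {B,C,D}  = {C,D} ∪ {B}
  {B,C,E}  = {B} ∪ {C,E}
  [31 total]
Iteration 5: 1 new —
  {A,D,E}  = Ω∖{B,C}
  [32 total]
Iteration 6: no new sets; the family is a σ-algebra.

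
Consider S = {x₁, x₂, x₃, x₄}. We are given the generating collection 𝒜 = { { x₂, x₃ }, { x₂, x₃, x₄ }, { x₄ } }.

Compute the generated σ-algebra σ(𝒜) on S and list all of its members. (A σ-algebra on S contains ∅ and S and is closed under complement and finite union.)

Seed the family with 𝒜 together with ∅ and S: { {  }, { x₄ }, { x₂, x₃ }, { x₂, x₃, x₄ }, S }.
Iteration 1 (3 new):
  { x₁ }  = complement { x₂, x₃, x₄ }
  { x₁, x₄ }  = complement { x₂, x₃ }
  { x₁, x₂, x₃ }  = complement { x₄ }
  (now 8)
Iteration 2: no new sets; the family is a σ-algebra.

σ(𝒜) = { {  }, { x₁ }, { x₄ }, { x₁, x₄ }, { x₂, x₃ }, { x₁, x₂, x₃ }, { x₂, x₃, x₄ }, S }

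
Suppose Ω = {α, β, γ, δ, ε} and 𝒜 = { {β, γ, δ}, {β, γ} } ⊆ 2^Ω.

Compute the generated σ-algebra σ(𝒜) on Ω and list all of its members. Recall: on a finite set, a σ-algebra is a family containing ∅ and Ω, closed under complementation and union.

Seed the family with 𝒜 together with ∅ and Ω: { {}, {β, γ}, {β, γ, δ}, Ω }.
Round 1 adds 2:
  {α, ε}  = complement {β, γ, δ}
  {α, δ, ε}  = complement {β, γ}
  |family| = 6
Round 2 (1 new):
  {α, β, γ, ε}  = {β, γ} ∪ {α, ε}
  |family| = 7
Round 3 adds 1:
  {δ}  = complement {α, β, γ, ε}
  |family| = 8
Round 4 adds nothing — fixpoint reached.

Hence σ(𝒜) has 8 members: { {}, {δ}, {α, ε}, {β, γ}, {α, δ, ε}, {β, γ, δ}, {α, β, γ, ε}, Ω }.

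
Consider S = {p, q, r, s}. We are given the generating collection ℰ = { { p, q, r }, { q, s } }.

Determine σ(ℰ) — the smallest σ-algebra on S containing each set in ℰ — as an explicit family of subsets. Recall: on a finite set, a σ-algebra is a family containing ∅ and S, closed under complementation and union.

Begin from { {}, { q, s }, { p, q, r }, S } (that is, ℰ plus ∅ and S).
Round 1: +2 →
  { s }  = ᶜ of { p, q, r }
  { p, r }  = ᶜ of { q, s }
  (now 6)
Round 2 adds 1:
  { p, r, s }  = { p, r } ∪ { s }
  (now 7)
Round 3 adds 1:
  { q }  = ᶜ of { p, r, s }
  (now 8)
Round 4: stable.

Hence σ(ℰ) has 8 members: { {}, { q }, { s }, { p, r }, { q, s }, { p, q, r }, { p, r, s }, S }.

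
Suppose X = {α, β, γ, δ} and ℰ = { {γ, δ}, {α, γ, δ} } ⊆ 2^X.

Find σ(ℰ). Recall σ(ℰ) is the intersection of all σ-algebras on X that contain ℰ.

σ(ℰ) (8 sets): { {}, {α}, {β}, {α, β}, {γ, δ}, {α, γ, δ}, {β, γ, δ}, X }

Working:
Seed the family with ℰ together with ∅ and X: { {}, {γ, δ}, {α, γ, δ}, X }.
Step 1 adds 2:
  {β}  = X∖{α, γ, δ}
  {α, β}  = X∖{γ, δ}
  — 6 sets.
Step 2 (1 new):
  {β, γ, δ}  = {γ, δ} ∪ {β}
  — 7 sets.
Step 3: +1 →
  {α}  = X∖{β, γ, δ}
  — 8 sets.
Step 4: no new sets; the family is a σ-algebra.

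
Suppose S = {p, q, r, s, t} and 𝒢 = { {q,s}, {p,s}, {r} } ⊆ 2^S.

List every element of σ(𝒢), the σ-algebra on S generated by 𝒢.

σ(𝒢) (32 sets): { ∅, {p}, {q}, {r}, {s}, {t}, {p,q}, {p,r}, {p,s}, {p,t}, {q,r}, {q,s}, {q,t}, {r,s}, {r,t}, {s,t}, {p,q,r}, {p,q,s}, {p,q,t}, {p,r,s}, {p,r,t}, {p,s,t}, {q,r,s}, {q,r,t}, {q,s,t}, {r,s,t}, {p,q,r,s}, {p,q,r,t}, {p,q,s,t}, {p,r,s,t}, {q,r,s,t}, S }

Derivation:
Initial family (5 sets): { ∅, {r}, {p,s}, {q,s}, S }.
Pass 1 adds 6:
  {p,q,s}  = {p,s} ∪ {q,s}
  {p,r,s}  = {r} ∪ {p,s}
  {p,r,t}  = {q,s}ᶜ
  {q,r,s}  = {r} ∪ {q,s}
  {q,r,t}  = {p,s}ᶜ
  {p,q,s,t}  = {r}ᶜ
  (now 11)
Pass 2 adds 7:
  {p,t}  = {q,r,s}ᶜ
  {q,t}  = {p,r,s}ᶜ
  {r,t}  = {p,q,s}ᶜ
  {p,q,r,s}  = {q,r,s} ∪ {p,q,s}
  {p,q,r,t}  = {p,r,t} ∪ {q,r,t}
  {p,r,s,t}  = {p,r,t} ∪ {p,r,s}
  {q,r,s,t}  = {q,r,s} ∪ {q,r,t}
  (now 18)
Pass 3: +7 →
  {p}  = {q,r,s,t}ᶜ
  {q}  = {p,r,s,t}ᶜ
  {s}  = {p,q,r,t}ᶜ
  {t}  = {p,q,r,s}ᶜ
  {p,q,t}  = {q,t} ∪ {p,t}
  {p,s,t}  = {p,s} ∪ {p,t}
  {q,s,t}  = {q,t} ∪ {q,s}
  (now 25)
Pass 4: +6 →
  {p,q}  = {q} ∪ {p}
  {p,r}  = {q,s,t}ᶜ
  {q,r}  = {p,s,t}ᶜ
  {r,s}  = {p,q,t}ᶜ
  {s,t}  = {t} ∪ {s}
  {r,s,t}  = {s} ∪ {r,t}
  (now 31)
Pass 5: +1 →
  {p,q,r}  = {s,t}ᶜ
  (now 32)
Pass 6: stable.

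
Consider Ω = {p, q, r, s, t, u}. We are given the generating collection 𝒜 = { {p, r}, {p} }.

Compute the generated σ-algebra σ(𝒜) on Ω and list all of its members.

Take S₀ = 𝒜 ∪ {∅, Ω} = { {}, {p}, {p, r}, Ω }.
Round 1 adds 2:
  {q, s, t, u}  = Ω∖{p, r}
  {q, r, s, t, u}  = Ω∖{p}
  (now 6)
Round 2: +1 →
  {p, q, s, t, u}  = {q, s, t, u} ∪ {p}
  (now 7)
Round 3. New:
  {r}  = Ω∖{p, q, s, t, u}
  (now 8)
Round 4 adds nothing — fixpoint reached.

Therefore σ(𝒜) = { {}, {p}, {r}, {p, r}, {q, s, t, u}, {p, q, s, t, u}, {q, r, s, t, u}, Ω } (|σ(𝒜)| = 8).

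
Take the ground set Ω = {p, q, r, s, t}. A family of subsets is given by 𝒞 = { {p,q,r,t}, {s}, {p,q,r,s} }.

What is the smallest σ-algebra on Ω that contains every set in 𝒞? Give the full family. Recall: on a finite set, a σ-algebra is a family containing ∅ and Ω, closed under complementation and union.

Begin from { {}, {s}, {p,q,r,s}, {p,q,r,t}, Ω } (that is, 𝒞 plus ∅ and Ω).
Iteration 1 adds 1:
  {t}  = {p,q,r,s}ᶜ
  [6 total]
Iteration 2: 1 new —
  {s,t}  = {s} ∪ {t}
  [7 total]
Iteration 3 (1 new):
  {p,q,r}  = {s,t}ᶜ
  [8 total]
Iteration 4: stable.

|σ(𝒞)| = 8.  σ(𝒞) = { {}, {s}, {t}, {s,t}, {p,q,r}, {p,q,r,s}, {p,q,r,t}, Ω }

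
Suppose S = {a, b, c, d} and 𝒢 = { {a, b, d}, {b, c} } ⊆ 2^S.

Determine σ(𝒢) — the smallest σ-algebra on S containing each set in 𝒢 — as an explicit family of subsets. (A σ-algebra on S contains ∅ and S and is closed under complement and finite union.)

|σ(𝒢)| = 8.  σ(𝒢) = { ∅, {b}, {c}, {a, d}, {b, c}, {a, b, d}, {a, c, d}, S }

Check:
Initial family (4 sets): { ∅, {b, c}, {a, b, d}, S }.
Pass 1 (2 new):
  {c}  = ᶜ of {a, b, d}
  {a, d}  = ᶜ of {b, c}
  [6 total]
Pass 2. New:
  {a, c, d}  = {c} ∪ {a, d}
  [7 total]
Pass 3: 1 new —
  {b}  = ᶜ of {a, c, d}
  [8 total]
Pass 4: already closed under ᶜ and ∪.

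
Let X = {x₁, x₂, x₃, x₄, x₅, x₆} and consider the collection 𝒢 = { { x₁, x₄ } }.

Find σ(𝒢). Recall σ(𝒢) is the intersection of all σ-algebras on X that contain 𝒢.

σ(𝒢) (4 sets): { ∅, { x₁, x₄ }, { x₂, x₃, x₅, x₆ }, X }

Working:
Take S₀ = 𝒢 ∪ {∅, X} = { ∅, { x₁, x₄ }, X }.
Step 1 adds 1:
  { x₂, x₃, x₅, x₆ }  = X∖{ x₁, x₄ }
  [4 total]
Step 2: closed — nothing new.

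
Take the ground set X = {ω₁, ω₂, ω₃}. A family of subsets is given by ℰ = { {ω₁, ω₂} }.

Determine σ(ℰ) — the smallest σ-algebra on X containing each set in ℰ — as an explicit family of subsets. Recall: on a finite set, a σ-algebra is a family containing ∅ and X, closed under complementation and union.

σ(ℰ) = { {}, {ω₃}, {ω₁, ω₂}, X }

Derivation:
Initial family (3 sets): { {}, {ω₁, ω₂}, X }.
Pass 1 adds 1:
  {ω₃}  = complement {ω₁, ω₂}
  (now 4)
After Pass 2 the family is unchanged; done.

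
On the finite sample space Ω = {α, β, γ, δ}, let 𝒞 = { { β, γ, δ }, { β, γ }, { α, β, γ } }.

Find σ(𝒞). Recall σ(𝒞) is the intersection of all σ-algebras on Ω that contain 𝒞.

σ(𝒞) = { {}, { α }, { δ }, { α, δ }, { β, γ }, { α, β, γ }, { β, γ, δ }, Ω }

Derivation:
Begin from { {}, { β, γ }, { α, β, γ }, { β, γ, δ }, Ω } (that is, 𝒞 plus ∅ and Ω).
Step 1. New:
  { α }  = ᶜ of { β, γ, δ }
  { δ }  = ᶜ of { α, β, γ }
  { α, δ }  = ᶜ of { β, γ }
  |family| = 8
After Step 2 the family is unchanged; done.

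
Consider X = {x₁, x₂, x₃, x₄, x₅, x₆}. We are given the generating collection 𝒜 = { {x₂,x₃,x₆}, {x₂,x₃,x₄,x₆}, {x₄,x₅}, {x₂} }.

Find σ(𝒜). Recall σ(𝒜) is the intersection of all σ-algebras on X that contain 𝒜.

σ(𝒜) = { {}, {x₁}, {x₂}, {x₄}, {x₅}, {x₁,x₂}, {x₁,x₄}, {x₁,x₅}, {x₂,x₄}, {x₂,x₅}, {x₃,x₆}, {x₄,x₅}, {x₁,x₂,x₄}, {x₁,x₂,x₅}, {x₁,x₃,x₆}, {x₁,x₄,x₅}, {x₂,x₃,x₆}, {x₂,x₄,x₅}, {x₃,x₄,x₆}, {x₃,x₅,x₆}, {x₁,x₂,x₃,x₆}, {x₁,x₂,x₄,x₅}, {x₁,x₃,x₄,x₆}, {x₁,x₃,x₅,x₆}, {x₂,x₃,x₄,x₆}, {x₂,x₃,x₅,x₆}, {x₃,x₄,x₅,x₆}, {x₁,x₂,x₃,x₄,x₆}, {x₁,x₂,x₃,x₅,x₆}, {x₁,x₃,x₄,x₅,x₆}, {x₂,x₃,x₄,x₅,x₆}, X }

Derivation:
Seed the family with 𝒜 together with ∅ and X: { {}, {x₂}, {x₄,x₅}, {x₂,x₃,x₆}, {x₂,x₃,x₄,x₆}, X }.
Pass 1 (6 new):
  {x₁,x₅}  = {x₂,x₃,x₄,x₆}ᶜ
  {x₁,x₄,x₅}  = {x₂,x₃,x₆}ᶜ
  {x₂,x₄,x₅}  = {x₄,x₅} ∪ {x₂}
  {x₁,x₂,x₃,x₆}  = {x₄,x₅}ᶜ
  {x₁,x₃,x₄,x₅,x₆}  = {x₂}ᶜ
  {x₂,x₃,x₄,x₅,x₆}  = {x₄,x₅} ∪ {x₂,x₃,x₄,x₆}
  — 12 sets.
Pass 2: +6 →
  {x₁}  = {x₂,x₃,x₄,x₅,x₆}ᶜ
  {x₁,x₂,x₅}  = {x₂} ∪ {x₁,x₅}
  {x₁,x₃,x₆}  = {x₂,x₄,x₅}ᶜ
  {x₁,x₂,x₄,x₅}  = {x₁,x₄,x₅} ∪ {x₂}
  {x₁,x₂,x₃,x₄,x₆}  = {x₁,x₂,x₃,x₆} ∪ {x₂,x₃,x₄,x₆}
  {x₁,x₂,x₃,x₅,x₆}  = {x₂,x₃,x₆} ∪ {x₁,x₅}
  — 18 sets.
Pass 3: 6 new —
  {x₄}  = {x₁,x₂,x₃,x₅,x₆}ᶜ
  {x₅}  = {x₁,x₂,x₃,x₄,x₆}ᶜ
  {x₁,x₂}  = {x₂} ∪ {x₁}
  {x₃,x₆}  = {x₁,x₂,x₄,x₅}ᶜ
  {x₃,x₄,x₆}  = {x₁,x₂,x₅}ᶜ
  {x₁,x₃,x₅,x₆}  = {x₁,x₃,x₆} ∪ {x₁,x₅}
  — 24 sets.
Pass 4: 8 new —
  {x₁,x₄}  = {x₁} ∪ {x₄}
  {x₂,x₄}  = {x₁,x₃,x₅,x₆}ᶜ
  {x₂,x₅}  = {x₂} ∪ {x₅}
  {x₁,x₂,x₄}  = {x₁,x₂} ∪ {x₄}
  {x₃,x₅,x₆}  = {x₅} ∪ {x₃,x₆}
  {x₁,x₃,x₄,x₆}  = {x₁} ∪ {x₃,x₄,x₆}
  {x₂,x₃,x₅,x₆}  = {x₂,x₃,x₆} ∪ {x₅}
  {x₃,x₄,x₅,x₆}  = {x₁,x₂}ᶜ
  — 32 sets.
Pass 5: already closed under ᶜ and ∪.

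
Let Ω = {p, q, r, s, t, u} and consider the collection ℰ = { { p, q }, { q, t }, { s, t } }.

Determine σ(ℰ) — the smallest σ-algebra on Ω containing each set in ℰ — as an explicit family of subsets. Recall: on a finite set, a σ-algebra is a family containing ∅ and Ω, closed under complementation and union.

|σ(ℰ)| = 32.  σ(ℰ) = { {  }, { p }, { q }, { s }, { t }, { p, q }, { p, s }, { p, t }, { q, s }, { q, t }, { r, u }, { s, t }, { p, q, s }, { p, q, t }, { p, r, u }, { p, s, t }, { q, r, u }, { q, s, t }, { r, s, u }, { r, t, u }, { p, q, r, u }, { p, q, s, t }, { p, r, s, u }, { p, r, t, u }, { q, r, s, u }, { q, r, t, u }, { r, s, t, u }, { p, q, r, s, u }, { p, q, r, t, u }, { p, r, s, t, u }, { q, r, s, t, u }, Ω }

Working:
Start: ℰ ∪ {∅, Ω} = { {  }, { p, q }, { q, t }, { s, t }, Ω }.
Iteration 1: +6 →
  { p, q, t }  = { q, t } ∪ { p, q }
  { q, s, t }  = { s, t } ∪ { q, t }
  { p, q, r, u }  = Ω∖{ s, t }
  { p, q, s, t }  = { s, t } ∪ { p, q }
  { p, r, s, u }  = Ω∖{ q, t }
  { r, s, t, u }  = Ω∖{ p, q }
Iteration 2 adds 7:
  { r, u }  = Ω∖{ p, q, s, t }
  { p, r, u }  = Ω∖{ q, s, t }
  { r, s, u }  = Ω∖{ p, q, t }
  { p, q, r, s, u }  = { p, q } ∪ { p, r, s, u }
  { p, q, r, t, u }  = { q, t } ∪ { p, q, r, u }
  { p, r, s, t, u }  = { r, s, t, u } ∪ { p, r, s, u }
  { q, r, s, t, u }  = { q, t } ∪ { r, s, t, u }
Iteration 3 (5 new):
  { p }  = Ω∖{ q, r, s, t, u }
  { q }  = Ω∖{ p, r, s, t, u }
  { s }  = Ω∖{ p, q, r, t, u }
  { t }  = Ω∖{ p, q, r, s, u }
  { q, r, t, u }  = { q, t } ∪ { r, u }
Iteration 4. New:
  { p, s }  = Ω∖{ q, r, t, u }
  { p, t }  = { p } ∪ { t }
  { q, s }  = { q } ∪ { s }
  { p, q, s }  = { p, q } ∪ { s }
  { p, s, t }  = { p } ∪ { s, t }
  { q, r, u }  = { q } ∪ { r, u }
  { r, t, u }  = { t } ∪ { r, u }
  { p, r, t, u }  = { p, r, u } ∪ { t }
  { q, r, s, u }  = { q } ∪ { r, s, u }
Iteration 5: no new sets; the family is a σ-algebra.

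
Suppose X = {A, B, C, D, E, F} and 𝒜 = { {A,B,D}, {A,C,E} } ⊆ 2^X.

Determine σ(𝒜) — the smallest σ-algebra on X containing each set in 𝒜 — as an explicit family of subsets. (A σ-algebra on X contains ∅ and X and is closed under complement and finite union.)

σ(𝒜) (16 sets): { ∅, {A}, {F}, {A,F}, {B,D}, {C,E}, {A,B,D}, {A,C,E}, {B,D,F}, {C,E,F}, {A,B,D,F}, {A,C,E,F}, {B,C,D,E}, {A,B,C,D,E}, {B,C,D,E,F}, X }

Working:
Initial family (4 sets): { ∅, {A,B,D}, {A,C,E}, X }.
Pass 1 (3 new):
  {B,D,F}  = complement {A,C,E}
  {C,E,F}  = complement {A,B,D}
  {A,B,C,D,E}  = {A,C,E} ∪ {A,B,D}
  — 7 sets.
Pass 2. New:
  {F}  = complement {A,B,C,D,E}
  {A,B,D,F}  = {B,D,F} ∪ {A,B,D}
  {A,C,E,F}  = {C,E,F} ∪ {A,C,E}
  {B,C,D,E,F}  = {B,D,F} ∪ {C,E,F}
  — 11 sets.
Pass 3: +3 →
  {A}  = complement {B,C,D,E,F}
  {B,D}  = complement {A,C,E,F}
  {C,E}  = complement {A,B,D,F}
  — 14 sets.
Pass 4 (2 new):
  {A,F}  = {F} ∪ {A}
  {B,C,D,E}  = {C,E} ∪ {B,D}
  — 16 sets.
Pass 5: closed — nothing new.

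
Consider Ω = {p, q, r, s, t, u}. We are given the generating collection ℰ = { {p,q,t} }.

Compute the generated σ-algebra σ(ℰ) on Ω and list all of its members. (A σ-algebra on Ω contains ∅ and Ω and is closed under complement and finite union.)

Seed the family with ℰ together with ∅ and Ω: { {}, {p,q,t}, Ω }.
Pass 1 (1 new):
  {r,s,u}  = Ω∖{p,q,t}
  |family| = 4
Pass 2: already closed under ᶜ and ∪.

|σ(ℰ)| = 4.  σ(ℰ) = { {}, {p,q,t}, {r,s,u}, Ω }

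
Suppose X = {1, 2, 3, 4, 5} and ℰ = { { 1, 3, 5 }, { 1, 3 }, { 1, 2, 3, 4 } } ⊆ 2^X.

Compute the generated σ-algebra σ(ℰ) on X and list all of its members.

σ(ℰ) (8 sets): { ∅, { 5 }, { 1, 3 }, { 2, 4 }, { 1, 3, 5 }, { 2, 4, 5 }, { 1, 2, 3, 4 }, X }

Trace:
Begin from { ∅, { 1, 3 }, { 1, 3, 5 }, { 1, 2, 3, 4 }, X } (that is, ℰ plus ∅ and X).
Step 1 (3 new):
  { 5 }  = complement { 1, 2, 3, 4 }
  { 2, 4 }  = complement { 1, 3, 5 }
  { 2, 4, 5 }  = complement { 1, 3 }
Step 2: no new sets; the family is a σ-algebra.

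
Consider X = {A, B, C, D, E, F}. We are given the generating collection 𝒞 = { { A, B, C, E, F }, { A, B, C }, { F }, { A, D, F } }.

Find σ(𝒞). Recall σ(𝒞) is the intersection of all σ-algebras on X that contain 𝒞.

σ(𝒞) (32 sets): { {}, { A }, { D }, { E }, { F }, { A, D }, { A, E }, { A, F }, { B, C }, { D, E }, { D, F }, { E, F }, { A, B, C }, { A, D, E }, { A, D, F }, { A, E, F }, { B, C, D }, { B, C, E }, { B, C, F }, { D, E, F }, { A, B, C, D }, { A, B, C, E }, { A, B, C, F }, { A, D, E, F }, { B, C, D, E }, { B, C, D, F }, { B, C, E, F }, { A, B, C, D, E }, { A, B, C, D, F }, { A, B, C, E, F }, { B, C, D, E, F }, X }

Trace:
Begin from { {}, { F }, { A, B, C }, { A, D, F }, { A, B, C, E, F }, X } (that is, 𝒞 plus ∅ and X).
Step 1: 6 new —
  { D }  = ᶜ of { A, B, C, E, F }
  { B, C, E }  = ᶜ of { A, D, F }
  { D, E, F }  = ᶜ of { A, B, C }
  { A, B, C, F }  = { A, B, C } ∪ { F }
  { A, B, C, D, E }  = ᶜ of { F }
  { A, B, C, D, F }  = { A, B, C } ∪ { A, D, F }
  |family| = 12
Step 2 (9 new):
  { E }  = ᶜ of { A, B, C, D, F }
  { D, E }  = ᶜ of { A, B, C, F }
  { D, F }  = { F } ∪ { D }
  { A, B, C, D }  = { A, B, C } ∪ { D }
  { A, B, C, E }  = { A, B, C } ∪ { B, C, E }
  { A, D, E, F }  = { A, D, F } ∪ { D, E, F }
  { B, C, D, E }  = { B, C, E } ∪ { D }
  { B, C, E, F }  = { F } ∪ { B, C, E }
  { B, C, D, E, F }  = { B, C, E } ∪ { D, E, F }
  |family| = 21
Step 3 adds 5:
  { A }  = ᶜ of { B, C, D, E, F }
  { A, D }  = ᶜ of { B, C, E, F }
  { A, F }  = ᶜ of { B, C, D, E }
  { B, C }  = ᶜ of { A, D, E, F }
  { E, F }  = ᶜ of { A, B, C, D }
  |family| = 26
Step 4 (6 new):
  { A, E }  = { A } ∪ { E }
  { A, D, E }  = { A } ∪ { D, E }
  { A, E, F }  = { E, F } ∪ { A }
  { B, C, D }  = { B, C } ∪ { D }
  { B, C, F }  = { F } ∪ { B, C }
  { B, C, D, F }  = { B, C } ∪ { D, F }
  |family| = 32
Step 5 adds nothing — fixpoint reached.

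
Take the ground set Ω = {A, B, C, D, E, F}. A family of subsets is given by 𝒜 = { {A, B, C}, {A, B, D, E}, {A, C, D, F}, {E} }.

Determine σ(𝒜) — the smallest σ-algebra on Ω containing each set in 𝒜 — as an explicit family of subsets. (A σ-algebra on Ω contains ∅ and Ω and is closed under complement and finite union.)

σ(𝒜) = { ∅, {A}, {B}, {C}, {D}, {E}, {F}, {A, B}, {A, C}, {A, D}, {A, E}, {A, F}, {B, C}, {B, D}, {B, E}, {B, F}, {C, D}, {C, E}, {C, F}, {D, E}, {D, F}, {E, F}, {A, B, C}, {A, B, D}, {A, B, E}, {A, B, F}, {A, C, D}, {A, C, E}, {A, C, F}, {A, D, E}, {A, D, F}, {A, E, F}, {B, C, D}, {B, C, E}, {B, C, F}, {B, D, E}, {B, D, F}, {B, E, F}, {C, D, E}, {C, D, F}, {C, E, F}, {D, E, F}, {A, B, C, D}, {A, B, C, E}, {A, B, C, F}, {A, B, D, E}, {A, B, D, F}, {A, B, E, F}, {A, C, D, E}, {A, C, D, F}, {A, C, E, F}, {A, D, E, F}, {B, C, D, E}, {B, C, D, F}, {B, C, E, F}, {B, D, E, F}, {C, D, E, F}, {A, B, C, D, E}, {A, B, C, D, F}, {A, B, C, E, F}, {A, B, D, E, F}, {A, C, D, E, F}, {B, C, D, E, F}, Ω }

Working:
Initial family (6 sets): { ∅, {E}, {A, B, C}, {A, B, D, E}, {A, C, D, F}, Ω }.
Iteration 1. New:
  {B, E}  = {A, C, D, F}ᶜ
  {C, F}  = {A, B, D, E}ᶜ
  {D, E, F}  = {A, B, C}ᶜ
  {A, B, C, E}  = {A, B, C} ∪ {E}
  {A, B, C, D, E}  = {A, B, C} ∪ {A, B, D, E}
  {A, B, C, D, F}  = {E}ᶜ
  {A, C, D, E, F}  = {A, C, D, F} ∪ {E}
Iteration 2 adds 10:
  {B}  = {A, C, D, E, F}ᶜ
  {F}  = {A, B, C, D, E}ᶜ
  {D, F}  = {A, B, C, E}ᶜ
  {C, E, F}  = {E} ∪ {C, F}
  {A, B, C, F}  = {A, B, C} ∪ {C, F}
  {B, C, E, F}  = {B, E} ∪ {C, F}
  {B, D, E, F}  = {B, E} ∪ {D, E, F}
  {C, D, E, F}  = {C, F} ∪ {D, E, F}
  {A, B, C, E, F}  = {C, F} ∪ {A, B, C, E}
  {A, B, D, E, F}  = {A, B, D, E} ∪ {D, E, F}
Iteration 3 (14 new):
  {C}  = {A, B, D, E, F}ᶜ
  {D}  = {A, B, C, E, F}ᶜ
  {A, B}  = {C, D, E, F}ᶜ
  {A, C}  = {B, D, E, F}ᶜ
  {A, D}  = {B, C, E, F}ᶜ
  {B, F}  = {B} ∪ {F}
  {D, E}  = {A, B, C, F}ᶜ
  {E, F}  = {F} ∪ {E}
  {A, B, D}  = {C, E, F}ᶜ
  {B, C, F}  = {B} ∪ {C, F}
  {B, D, F}  = {B} ∪ {D, F}
  {B, E, F}  = {B, E} ∪ {F}
  {C, D, F}  = {D, F} ∪ {C, F}
  {B, C, D, E, F}  = {B, E} ∪ {C, D, E, F}
Iteration 4. New:
  {A}  = {B, C, D, E, F}ᶜ
  {B, C}  = {B} ∪ {C}
  {B, D}  = {B} ∪ {D}
  {C, D}  = {C} ∪ {D}
  {C, E}  = {E} ∪ {C}
  {A, B, E}  = {C, D, F}ᶜ
  {A, B, F}  = {A, B} ∪ {B, F}
  {A, C, D}  = {B, E, F}ᶜ
  {A, C, E}  = {B, D, F}ᶜ
  {A, C, F}  = {F} ∪ {A, C}
  {A, D, E}  = {B, C, F}ᶜ
  {A, D, F}  = {F} ∪ {A, D}
  {B, C, E}  = {B, E} ∪ {C}
  {B, D, E}  = {B, E} ∪ {D, E}
  {C, D, E}  = {D, E} ∪ {C}
  {A, B, C, D}  = {E, F}ᶜ
  {A, B, D, F}  = {B, D, F} ∪ {A, B}
  {A, B, E, F}  = {E, F} ∪ {A, B}
  {A, C, D, E}  = {B, F}ᶜ
  {A, C, E, F}  = {E, F} ∪ {A, C}
  {A, D, E, F}  = {E, F} ∪ {A, D}
  {B, C, D, F}  = {B, D, F} ∪ {B, C, F}
Iteration 5 adds 5:
  {A, E}  = {B, C, D, F}ᶜ
  {A, F}  = {F} ∪ {A}
  {A, E, F}  = {E, F} ∪ {A}
  {B, C, D}  = {C, D} ∪ {B}
  {B, C, D, E}  = {B, E} ∪ {C, D, E}
Iteration 6 adds nothing — fixpoint reached.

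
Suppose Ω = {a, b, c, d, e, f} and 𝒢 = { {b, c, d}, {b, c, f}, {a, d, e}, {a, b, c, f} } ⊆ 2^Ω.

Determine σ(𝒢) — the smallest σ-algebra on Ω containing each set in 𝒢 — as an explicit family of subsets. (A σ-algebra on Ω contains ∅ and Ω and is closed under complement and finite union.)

σ(𝒢) = { {}, {a}, {d}, {e}, {f}, {a, d}, {a, e}, {a, f}, {b, c}, {d, e}, {d, f}, {e, f}, {a, b, c}, {a, d, e}, {a, d, f}, {a, e, f}, {b, c, d}, {b, c, e}, {b, c, f}, {d, e, f}, {a, b, c, d}, {a, b, c, e}, {a, b, c, f}, {a, d, e, f}, {b, c, d, e}, {b, c, d, f}, {b, c, e, f}, {a, b, c, d, e}, {a, b, c, d, f}, {a, b, c, e, f}, {b, c, d, e, f}, Ω }

Check:
Seed the family with 𝒢 together with ∅ and Ω: { {}, {a, d, e}, {b, c, d}, {b, c, f}, {a, b, c, f}, Ω }.
Round 1: +5 →
  {d, e}  = {a, b, c, f}ᶜ
  {a, e, f}  = {b, c, d}ᶜ
  {b, c, d, f}  = {b, c, d} ∪ {b, c, f}
  {a, b, c, d, e}  = {a, d, e} ∪ {b, c, d}
  {a, b, c, d, f}  = {b, c, d} ∪ {a, b, c, f}
Round 2. New:
  {e}  = {a, b, c, d, f}ᶜ
  {f}  = {a, b, c, d, e}ᶜ
  {a, e}  = {b, c, d, f}ᶜ
  {a, d, e, f}  = {a, d, e} ∪ {a, e, f}
  {b, c, d, e}  = {b, c, d} ∪ {d, e}
  {a, b, c, e, f}  = {b, c, f} ∪ {a, e, f}
  {b, c, d, e, f}  = {b, c, f} ∪ {d, e}
Round 3: 7 new —
  {a}  = {b, c, d, e, f}ᶜ
  {d}  = {a, b, c, e, f}ᶜ
  {a, f}  = {b, c, d, e}ᶜ
  {b, c}  = {a, d, e, f}ᶜ
  {e, f}  = {e} ∪ {f}
  {d, e, f}  = {d, e} ∪ {f}
  {b, c, e, f}  = {b, c, f} ∪ {e}
Round 4. New:
  {a, d}  = {b, c, e, f}ᶜ
  {d, f}  = {f} ∪ {d}
  {a, b, c}  = {d, e, f}ᶜ
  {a, d, f}  = {a, f} ∪ {d}
  {b, c, e}  = {e} ∪ {b, c}
  {a, b, c, d}  = {e, f}ᶜ
  {a, b, c, e}  = {b, c} ∪ {a, e}
Round 5: already closed under ᶜ and ∪.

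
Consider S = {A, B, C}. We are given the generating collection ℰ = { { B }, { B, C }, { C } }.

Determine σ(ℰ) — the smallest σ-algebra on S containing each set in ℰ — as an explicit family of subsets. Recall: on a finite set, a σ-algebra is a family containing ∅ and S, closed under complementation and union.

Answer: σ(ℰ) = { ∅, { A }, { B }, { C }, { A, B }, { A, C }, { B, C }, S }

Check:
Start: ℰ ∪ {∅, S} = { ∅, { B }, { C }, { B, C }, S }.
Step 1 (3 new):
  { A }  = complement { B, C }
  { A, B }  = complement { C }
  { A, C }  = complement { B }
  [8 total]
Step 2: closed — nothing new.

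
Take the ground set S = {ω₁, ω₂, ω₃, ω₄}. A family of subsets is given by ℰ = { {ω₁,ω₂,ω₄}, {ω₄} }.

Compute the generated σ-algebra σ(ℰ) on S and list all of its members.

Seed the family with ℰ together with ∅ and S: { ∅, {ω₄}, {ω₁,ω₂,ω₄}, S }.
Iteration 1 (2 new):
  {ω₃}  = S∖{ω₁,ω₂,ω₄}
  {ω₁,ω₂,ω₃}  = S∖{ω₄}
  (now 6)
Iteration 2: +1 →
  {ω₃,ω₄}  = {ω₃} ∪ {ω₄}
  (now 7)
Iteration 3: +1 →
  {ω₁,ω₂}  = S∖{ω₃,ω₄}
  (now 8)
After Iteration 4 the family is unchanged; done.

Hence σ(ℰ) has 8 members: { ∅, {ω₃}, {ω₄}, {ω₁,ω₂}, {ω₃,ω₄}, {ω₁,ω₂,ω₃}, {ω₁,ω₂,ω₄}, S }.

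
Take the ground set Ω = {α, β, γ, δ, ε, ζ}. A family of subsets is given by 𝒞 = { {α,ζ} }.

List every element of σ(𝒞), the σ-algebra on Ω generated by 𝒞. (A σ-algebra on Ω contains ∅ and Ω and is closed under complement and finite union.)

Take S₀ = 𝒞 ∪ {∅, Ω} = { {}, {α,ζ}, Ω }.
Pass 1. New:
  {β,γ,δ,ε}  = {α,ζ}ᶜ
  [4 total]
After Pass 2 the family is unchanged; done.

|σ(𝒞)| = 4.  σ(𝒞) = { {}, {α,ζ}, {β,γ,δ,ε}, Ω }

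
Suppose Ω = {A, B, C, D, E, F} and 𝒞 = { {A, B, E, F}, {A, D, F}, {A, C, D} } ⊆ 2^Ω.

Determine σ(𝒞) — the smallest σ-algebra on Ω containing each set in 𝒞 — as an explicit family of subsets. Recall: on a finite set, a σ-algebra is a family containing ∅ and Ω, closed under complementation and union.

σ(𝒞) = { {}, {A}, {C}, {D}, {F}, {A, C}, {A, D}, {A, F}, {B, E}, {C, D}, {C, F}, {D, F}, {A, B, E}, {A, C, D}, {A, C, F}, {A, D, F}, {B, C, E}, {B, D, E}, {B, E, F}, {C, D, F}, {A, B, C, E}, {A, B, D, E}, {A, B, E, F}, {A, C, D, F}, {B, C, D, E}, {B, C, E, F}, {B, D, E, F}, {A, B, C, D, E}, {A, B, C, E, F}, {A, B, D, E, F}, {B, C, D, E, F}, Ω }

Working:
Initial family (5 sets): { {}, {A, C, D}, {A, D, F}, {A, B, E, F}, Ω }.
Iteration 1. New:
  {C, D}  = ᶜ of {A, B, E, F}
  {B, C, E}  = ᶜ of {A, D, F}
  {B, E, F}  = ᶜ of {A, C, D}
  {A, C, D, F}  = {A, C, D} ∪ {A, D, F}
  {A, B, D, E, F}  = {A, D, F} ∪ {A, B, E, F}
  — 10 sets.
Iteration 2 adds 7:
  {C}  = ᶜ of {A, B, D, E, F}
  {B, E}  = ᶜ of {A, C, D, F}
  {B, C, D, E}  = {C, D} ∪ {B, C, E}
  {B, C, E, F}  = {B, E, F} ∪ {B, C, E}
  {A, B, C, D, E}  = {A, C, D} ∪ {B, C, E}
  {A, B, C, E, F}  = {B, C, E} ∪ {A, B, E, F}
  {B, C, D, E, F}  = {C, D} ∪ {B, E, F}
  — 17 sets.
Iteration 3: 5 new —
  {A}  = ᶜ of {B, C, D, E, F}
  {D}  = ᶜ of {A, B, C, E, F}
  {F}  = ᶜ of {A, B, C, D, E}
  {A, D}  = ᶜ of {B, C, E, F}
  {A, F}  = ᶜ of {B, C, D, E}
  — 22 sets.
Iteration 4 (10 new):
  {A, C}  = {A} ∪ {C}
  {C, F}  = {F} ∪ {C}
  {D, F}  = {F} ∪ {D}
  {A, B, E}  = {B, E} ∪ {A}
  {A, C, F}  = {A, F} ∪ {C}
  {B, D, E}  = {B, E} ∪ {D}
  {C, D, F}  = {C, D} ∪ {F}
  {A, B, C, E}  = {A} ∪ {B, C, E}
  {A, B, D, E}  = {B, E} ∪ {A, D}
  {B, D, E, F}  = {B, E, F} ∪ {D}
  — 32 sets.
Iteration 5: stable.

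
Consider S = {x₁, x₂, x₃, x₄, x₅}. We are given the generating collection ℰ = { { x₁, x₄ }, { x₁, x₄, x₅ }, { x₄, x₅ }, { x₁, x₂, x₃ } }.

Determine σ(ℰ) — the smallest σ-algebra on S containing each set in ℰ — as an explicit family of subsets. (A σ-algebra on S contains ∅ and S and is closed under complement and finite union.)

Take S₀ = ℰ ∪ {∅, S} = { {  }, { x₁, x₄ }, { x₄, x₅ }, { x₁, x₂, x₃ }, { x₁, x₄, x₅ }, S }.
Step 1 (3 new):
  { x₂, x₃ }  = S∖{ x₁, x₄, x₅ }
  { x₂, x₃, x₅ }  = S∖{ x₁, x₄ }
  { x₁, x₂, x₃, x₄ }  = { x₁, x₄ } ∪ { x₁, x₂, x₃ }
  (now 9)
Step 2 adds 3:
  { x₅ }  = S∖{ x₁, x₂, x₃, x₄ }
  { x₁, x₂, x₃, x₅ }  = { x₁, x₂, x₃ } ∪ { x₂, x₃, x₅ }
  { x₂, x₃, x₄, x₅ }  = { x₄, x₅ } ∪ { x₂, x₃, x₅ }
  (now 12)
Step 3. New:
  { x₁ }  = S∖{ x₂, x₃, x₄, x₅ }
  { x₄ }  = S∖{ x₁, x₂, x₃, x₅ }
  (now 14)
Step 4: +2 →
  { x₁, x₅ }  = { x₅ } ∪ { x₁ }
  { x₂, x₃, x₄ }  = { x₂, x₃ } ∪ { x₄ }
  (now 16)
After Step 5 the family is unchanged; done.

Hence σ(ℰ) has 16 members: { {  }, { x₁ }, { x₄ }, { x₅ }, { x₁, x₄ }, { x₁, x₅ }, { x₂, x₃ }, { x₄, x₅ }, { x₁, x₂, x₃ }, { x₁, x₄, x₅ }, { x₂, x₃, x₄ }, { x₂, x₃, x₅ }, { x₁, x₂, x₃, x₄ }, { x₁, x₂, x₃, x₅ }, { x₂, x₃, x₄, x₅ }, S }.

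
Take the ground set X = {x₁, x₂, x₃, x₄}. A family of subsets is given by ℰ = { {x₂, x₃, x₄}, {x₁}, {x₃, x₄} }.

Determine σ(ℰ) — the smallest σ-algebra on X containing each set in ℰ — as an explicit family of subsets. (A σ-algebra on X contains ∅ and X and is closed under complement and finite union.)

Take S₀ = ℰ ∪ {∅, X} = { {}, {x₁}, {x₃, x₄}, {x₂, x₃, x₄}, X }.
Iteration 1. New:
  {x₁, x₂}  = complement {x₃, x₄}
  {x₁, x₃, x₄}  = {x₃, x₄} ∪ {x₁}
  [7 total]
Iteration 2 (1 new):
  {x₂}  = complement {x₁, x₃, x₄}
  [8 total]
After Iteration 3 the family is unchanged; done.

Therefore σ(ℰ) = { {}, {x₁}, {x₂}, {x₁, x₂}, {x₃, x₄}, {x₁, x₃, x₄}, {x₂, x₃, x₄}, X } (|σ(ℰ)| = 8).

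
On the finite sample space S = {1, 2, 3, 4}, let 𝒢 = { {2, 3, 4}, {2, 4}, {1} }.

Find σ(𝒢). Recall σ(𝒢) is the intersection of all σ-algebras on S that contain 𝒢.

σ(𝒢) (8 sets): { ∅, {1}, {3}, {1, 3}, {2, 4}, {1, 2, 4}, {2, 3, 4}, S }

Derivation:
Seed the family with 𝒢 together with ∅ and S: { ∅, {1}, {2, 4}, {2, 3, 4}, S }.
Iteration 1 adds 2:
  {1, 3}  = ᶜ of {2, 4}
  {1, 2, 4}  = {2, 4} ∪ {1}
  — 7 sets.
Iteration 2 adds 1:
  {3}  = ᶜ of {1, 2, 4}
  — 8 sets.
After Iteration 3 the family is unchanged; done.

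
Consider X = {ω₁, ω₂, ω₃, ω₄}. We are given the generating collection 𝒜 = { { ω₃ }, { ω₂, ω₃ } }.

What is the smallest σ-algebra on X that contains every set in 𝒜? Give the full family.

Initial family (4 sets): { ∅, { ω₃ }, { ω₂, ω₃ }, X }.
Pass 1: +2 →
  { ω₁, ω₄ }  = ᶜ of { ω₂, ω₃ }
  { ω₁, ω₂, ω₄ }  = ᶜ of { ω₃ }
  — 6 sets.
Pass 2 adds 1:
  { ω₁, ω₃, ω₄ }  = { ω₃ } ∪ { ω₁, ω₄ }
  — 7 sets.
Pass 3: 1 new —
  { ω₂ }  = ᶜ of { ω₁, ω₃, ω₄ }
  — 8 sets.
After Pass 4 the family is unchanged; done.

σ(𝒜) = { ∅, { ω₂ }, { ω₃ }, { ω₁, ω₄ }, { ω₂, ω₃ }, { ω₁, ω₂, ω₄ }, { ω₁, ω₃, ω₄ }, X }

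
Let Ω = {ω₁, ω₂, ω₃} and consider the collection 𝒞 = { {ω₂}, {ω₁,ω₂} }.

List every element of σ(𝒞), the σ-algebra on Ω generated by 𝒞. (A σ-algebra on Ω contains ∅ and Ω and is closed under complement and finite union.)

|σ(𝒞)| = 8.  σ(𝒞) = { {}, {ω₁}, {ω₂}, {ω₃}, {ω₁,ω₂}, {ω₁,ω₃}, {ω₂,ω₃}, Ω }

Working:
Take S₀ = 𝒞 ∪ {∅, Ω} = { {}, {ω₂}, {ω₁,ω₂}, Ω }.
Round 1 (2 new):
  {ω₃}  = {ω₁,ω₂}ᶜ
  {ω₁,ω₃}  = {ω₂}ᶜ
  (now 6)
Round 2 adds 1:
  {ω₂,ω₃}  = {ω₃} ∪ {ω₂}
  (now 7)
Round 3 adds 1:
  {ω₁}  = {ω₂,ω₃}ᶜ
  (now 8)
After Round 4 the family is unchanged; done.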